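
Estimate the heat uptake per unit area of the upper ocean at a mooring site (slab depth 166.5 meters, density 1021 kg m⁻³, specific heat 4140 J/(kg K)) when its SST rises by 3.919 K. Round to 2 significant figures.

Areal heat capacity C = ρ c_p D = 1021 × 4140 × 166.5 = 7.04×10^8 J m⁻² K⁻¹.
ΔQ = C ΔT = 7.04×10^8 × 3.919 = 2.76×10^9 J/m².

2.8×10^9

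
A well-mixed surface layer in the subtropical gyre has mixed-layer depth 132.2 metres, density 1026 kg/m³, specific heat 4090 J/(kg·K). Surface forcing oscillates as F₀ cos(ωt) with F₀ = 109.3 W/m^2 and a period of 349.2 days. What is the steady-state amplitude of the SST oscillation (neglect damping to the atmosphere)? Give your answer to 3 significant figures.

0.946 K

Areal heat capacity C = ρ c_p D = 1026 × 4090 × 132.2 = 5.55×10^8 J/(m²·K).
Angular frequency ω = 2π / T = 2π / 3.02×10^7 s = 2.08×10^-7 s⁻¹.
Cω = 5.55×10^8 × 2.08×10^-7 = 116 W/(m²·K).
Amplitude A = F₀ / (Cω) = 109.3 / 116 = 0.946 K.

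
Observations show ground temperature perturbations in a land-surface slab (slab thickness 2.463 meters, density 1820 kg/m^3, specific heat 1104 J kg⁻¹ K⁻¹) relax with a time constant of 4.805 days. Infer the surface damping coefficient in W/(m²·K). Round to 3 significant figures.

Areal heat capacity C = ρ c_p D = 1820 × 1104 × 2.463 = 4.95×10^6 J m⁻² K⁻¹.
τ = 4.805 days = 4.15×10^5 s.
λ = C / τ = 4.95×10^6 / 4.15×10^5 = 11.9 W/(m²·K).

11.9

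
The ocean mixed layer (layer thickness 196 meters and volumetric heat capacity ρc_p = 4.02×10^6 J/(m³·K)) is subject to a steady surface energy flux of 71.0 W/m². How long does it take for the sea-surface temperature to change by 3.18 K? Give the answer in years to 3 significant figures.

Areal heat capacity C = ρc_p × D = 4.02×10^6 × 196 = 7.88×10^8 J/(m²·K).
Time required: Δt = C ΔT / F = 7.88×10^8 × 3.18 / 71.0 = 3.53×10^7 s.
In years: 3.53×10^7 s / (3.156×10^7 s/year) = 1.12 years.

1.12 years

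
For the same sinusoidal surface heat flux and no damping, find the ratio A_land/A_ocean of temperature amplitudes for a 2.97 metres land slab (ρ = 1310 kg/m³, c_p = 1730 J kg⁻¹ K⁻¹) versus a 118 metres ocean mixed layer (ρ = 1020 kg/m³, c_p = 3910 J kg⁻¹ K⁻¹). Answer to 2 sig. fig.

70

C_ocean = 1020 × 3910 × 118 = 4.71×10^8 J/(m²·K).
C_land = 1310 × 1730 × 2.97 = 6.73×10^6 J/(m²·K).
Undamped amplitude ∝ 1/C, so A_land/A_ocean = C_ocean/C_land = 69.9.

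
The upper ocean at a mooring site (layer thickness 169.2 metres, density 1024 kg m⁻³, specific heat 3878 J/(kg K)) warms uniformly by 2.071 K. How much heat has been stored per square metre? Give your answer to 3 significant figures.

Areal heat capacity C = ρ c_p D = 1024 × 3878 × 169.2 = 6.72×10^8 J/(m²·K).
ΔQ = C ΔT = 6.72×10^8 × 2.071 = 1.39×10^9 J/m².

1.39×10^9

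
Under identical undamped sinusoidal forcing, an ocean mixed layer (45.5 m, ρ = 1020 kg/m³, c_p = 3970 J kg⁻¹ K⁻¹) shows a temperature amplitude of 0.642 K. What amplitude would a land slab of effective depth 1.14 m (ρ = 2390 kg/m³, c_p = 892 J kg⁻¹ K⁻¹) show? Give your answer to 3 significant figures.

48.7 K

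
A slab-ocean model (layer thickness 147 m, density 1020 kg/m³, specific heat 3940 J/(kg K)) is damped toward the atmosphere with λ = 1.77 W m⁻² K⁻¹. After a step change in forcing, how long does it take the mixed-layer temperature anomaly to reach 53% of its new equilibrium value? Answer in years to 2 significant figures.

Areal heat capacity C = ρ c_p D = 1020 × 3940 × 147 = 5.91×10^8 J/(m^2 K).
τ = C / λ = 5.91×10^8 / 1.77 = 3.34×10^8 s.
Fraction reached: 1 − e^(−t/τ) = 0.53 ⇒ t = −τ ln(1 − 0.53) = τ × 0.755.
t = 2.52×10^8 s = 7.99 years.

8.0 years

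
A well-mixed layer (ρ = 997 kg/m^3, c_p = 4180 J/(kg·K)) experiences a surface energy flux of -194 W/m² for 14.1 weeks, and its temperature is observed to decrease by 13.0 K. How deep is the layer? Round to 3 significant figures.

Heat input Q = F Δt = -194 × 8.53×10^6 s = -1.65×10^9 J/m².
Required areal heat capacity C = Q / ΔT = 1.27×10^8 J/(m²·K).
Depth D = C / (ρ c_p) = 1.27×10^8 / (997 × 4180) = 30.5 m.

30.5 m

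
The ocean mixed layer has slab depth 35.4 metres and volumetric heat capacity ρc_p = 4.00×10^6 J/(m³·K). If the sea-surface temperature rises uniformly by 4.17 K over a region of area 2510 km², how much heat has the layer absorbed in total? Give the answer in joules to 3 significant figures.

1.48×10^18 J

Areal heat capacity C = ρc_p × D = 4.00×10^6 × 35.4 = 1.42×10^8 J m⁻² K⁻¹.
Heat per unit area: q = C ΔT = 1.42×10^8 × 4.17 = 5.90×10^8 J/m².
Total heat: Q = q × A = 5.90×10^8 × (2510 × 10⁶ m²) = 1.48×10^18 J.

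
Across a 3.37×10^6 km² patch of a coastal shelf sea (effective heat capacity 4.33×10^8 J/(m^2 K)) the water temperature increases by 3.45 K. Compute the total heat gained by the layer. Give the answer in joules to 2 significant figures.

5.0×10^21 J

Areal heat capacity C = 4.33×10^8 J/(m^2 K) (given).
Heat per unit area: q = C ΔT = 4.33×10^8 × 3.45 = 1.49×10^9 J/m².
Total heat: Q = q × A = 1.49×10^9 × (3.37×10^6 × 10⁶ m²) = 5.03×10^21 J.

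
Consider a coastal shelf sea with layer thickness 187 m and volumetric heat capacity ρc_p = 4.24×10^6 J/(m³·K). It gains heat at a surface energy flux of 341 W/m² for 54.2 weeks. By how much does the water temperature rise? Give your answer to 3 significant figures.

14.1 K

Areal heat capacity C = ρc_p × D = 4.24×10^6 × 187 = 7.93×10^8 J/(m^2 K).
Net heat input Q = F Δt = 341 × (54.2 weeks × 6.048×10^5 s/week) = 1.12×10^10 J/m².
ΔT = Q / C = 1.12×10^10 / 7.93×10^8 = 14.1 K.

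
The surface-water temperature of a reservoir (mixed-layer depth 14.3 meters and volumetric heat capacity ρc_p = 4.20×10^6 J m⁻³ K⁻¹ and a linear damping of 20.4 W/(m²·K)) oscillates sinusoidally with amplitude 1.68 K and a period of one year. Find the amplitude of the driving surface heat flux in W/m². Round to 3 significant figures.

39.7

Areal heat capacity C = ρc_p × D = 4.20×10^6 × 14.3 = 6.01×10^7 J/(m^2 K).
ω = 2π / 3.15×10^7 s = 1.99×10^-7 s⁻¹.
√((Cω)² + λ²) = √((12.0)² + 20.4²) = 23.7 W/(m²·K).
F₀ = A × √((Cω)²+λ²) = 1.68 × 23.7 = 39.7 W/m².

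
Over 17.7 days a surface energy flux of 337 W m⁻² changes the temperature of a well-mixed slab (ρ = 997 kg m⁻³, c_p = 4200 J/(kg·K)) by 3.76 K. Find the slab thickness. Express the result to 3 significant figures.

Heat input Q = F Δt = 337 × 1.53×10^6 s = 5.15×10^8 J/m².
Required areal heat capacity C = Q / ΔT = 1.37×10^8 J/(m²·K).
Depth D = C / (ρ c_p) = 1.37×10^8 / (997 × 4200) = 32.7 m.

32.7 m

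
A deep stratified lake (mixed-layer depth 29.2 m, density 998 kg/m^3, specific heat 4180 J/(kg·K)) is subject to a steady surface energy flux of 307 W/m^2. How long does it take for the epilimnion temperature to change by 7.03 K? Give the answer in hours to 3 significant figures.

775 hours

Areal heat capacity C = ρ c_p D = 998 × 4180 × 29.2 = 1.22×10^8 J/(m²·K).
Time required: Δt = C ΔT / F = 1.22×10^8 × 7.03 / 307 = 2.79×10^6 s.
In hours: 2.79×10^6 s / (3600 s/hour) = 775 hours.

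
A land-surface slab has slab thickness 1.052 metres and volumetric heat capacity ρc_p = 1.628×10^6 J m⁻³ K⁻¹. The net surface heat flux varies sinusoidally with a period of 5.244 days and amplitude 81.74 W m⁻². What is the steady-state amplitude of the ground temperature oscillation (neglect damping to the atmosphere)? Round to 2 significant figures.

3.4 K

Areal heat capacity C = ρc_p × D = 1.628×10^6 × 1.052 = 1.71×10^6 J m⁻² K⁻¹.
Angular frequency ω = 2π / T = 2π / 4.53×10^5 s = 1.39×10^-5 s⁻¹.
Cω = 1.71×10^6 × 1.39×10^-5 = 23.8 W/(m²·K).
Amplitude A = F₀ / (Cω) = 81.74 / 23.8 = 3.44 K.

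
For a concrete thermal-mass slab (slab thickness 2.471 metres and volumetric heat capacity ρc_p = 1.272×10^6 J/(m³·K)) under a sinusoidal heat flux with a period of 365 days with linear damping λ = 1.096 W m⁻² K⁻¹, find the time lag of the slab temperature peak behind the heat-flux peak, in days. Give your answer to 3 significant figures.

30.2 days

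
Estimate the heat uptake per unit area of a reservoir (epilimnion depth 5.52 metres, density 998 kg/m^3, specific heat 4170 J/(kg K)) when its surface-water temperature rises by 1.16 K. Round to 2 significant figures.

2.7×10^7

Areal heat capacity C = ρ c_p D = 998 × 4170 × 5.52 = 2.30×10^7 J m⁻² K⁻¹.
ΔQ = C ΔT = 2.30×10^7 × 1.16 = 2.66×10^7 J/m².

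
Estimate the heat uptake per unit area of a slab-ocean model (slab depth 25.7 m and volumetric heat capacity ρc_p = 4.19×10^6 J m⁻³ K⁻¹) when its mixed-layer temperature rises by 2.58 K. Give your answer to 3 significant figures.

2.78×10^8

Areal heat capacity C = ρc_p × D = 4.19×10^6 × 25.7 = 1.08×10^8 J/(m^2 K).
ΔQ = C ΔT = 1.08×10^8 × 2.58 = 2.78×10^8 J/m².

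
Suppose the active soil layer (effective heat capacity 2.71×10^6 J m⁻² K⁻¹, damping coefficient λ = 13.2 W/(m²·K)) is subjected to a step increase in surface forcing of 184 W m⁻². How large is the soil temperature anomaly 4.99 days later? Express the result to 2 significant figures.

Areal heat capacity C = 2.71×10^6 J m⁻² K⁻¹ (given).
τ = C / λ = 2.71×10^6 / 13.2 = 2.05×10^5 s.
Equilibrium anomaly ΔT_eq = F / λ = 184 / 13.2 = 13.9 K.
t = 4.99 days = 4.31×10^5 s, so t/τ = 2.10.
ΔT(t) = ΔT_eq (1 − e^(−t/τ)) = 13.9 × (1 − e^−2.10) = 12.2 K.

12 K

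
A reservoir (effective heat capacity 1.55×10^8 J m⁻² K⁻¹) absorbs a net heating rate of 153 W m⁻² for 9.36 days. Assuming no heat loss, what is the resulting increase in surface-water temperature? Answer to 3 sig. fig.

0.798 K

Areal heat capacity C = 1.55×10^8 J m⁻² K⁻¹ (given).
Net heat input Q = F Δt = 153 × (9.36 days × 86400 s/day) = 1.24×10^8 J/m².
ΔT = Q / C = 1.24×10^8 / 1.55×10^8 = 0.798 K.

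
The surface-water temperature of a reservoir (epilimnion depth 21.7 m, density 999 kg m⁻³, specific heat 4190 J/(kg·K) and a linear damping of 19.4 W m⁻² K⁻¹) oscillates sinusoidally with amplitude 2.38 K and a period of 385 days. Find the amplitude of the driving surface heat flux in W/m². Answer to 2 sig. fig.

62

Areal heat capacity C = ρ c_p D = 999 × 4190 × 21.7 = 9.08×10^7 J/(m^2 K).
ω = 2π / 3.33×10^7 s = 1.89×10^-7 s⁻¹.
√((Cω)² + λ²) = √((17.2)² + 19.4²) = 25.9 W/(m²·K).
F₀ = A × √((Cω)²+λ²) = 2.38 × 25.9 = 61.6 W/m².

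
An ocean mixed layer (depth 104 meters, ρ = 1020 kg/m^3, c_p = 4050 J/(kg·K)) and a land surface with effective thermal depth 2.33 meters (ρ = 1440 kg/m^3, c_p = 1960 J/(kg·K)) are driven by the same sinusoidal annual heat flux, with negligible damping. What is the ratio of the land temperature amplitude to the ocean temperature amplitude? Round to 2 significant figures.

65

C_ocean = 1020 × 4050 × 104 = 4.30×10^8 J/(m²·K).
C_land = 1440 × 1960 × 2.33 = 6.58×10^6 J/(m²·K).
Undamped amplitude ∝ 1/C, so A_land/A_ocean = C_ocean/C_land = 65.3.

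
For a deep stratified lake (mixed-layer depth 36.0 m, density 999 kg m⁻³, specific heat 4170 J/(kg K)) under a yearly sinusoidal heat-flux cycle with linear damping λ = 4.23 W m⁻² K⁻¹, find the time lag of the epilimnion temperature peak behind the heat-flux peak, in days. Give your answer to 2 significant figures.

83 days

Areal heat capacity C = ρ c_p D = 999 × 4170 × 36.0 = 1.50×10^8 J m⁻² K⁻¹.
ω = 2π / 3.15×10^7 s = 1.99×10^-7 s⁻¹.
Phase lag φ = arctan(Cω/λ) = arctan(29.9/4.23) = 1.43 rad.
Time lag = φ / ω = 1.43 / 1.99×10^-7 = 7.18×10^6 s = 83.1 days.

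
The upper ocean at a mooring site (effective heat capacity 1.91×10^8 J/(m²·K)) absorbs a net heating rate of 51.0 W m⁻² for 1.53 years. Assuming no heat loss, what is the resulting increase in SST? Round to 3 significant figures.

Areal heat capacity C = 1.91×10^8 J/(m²·K) (given).
Net heat input Q = F Δt = 51.0 × (1.53 years × 3.156×10^7 s/year) = 2.46×10^9 J/m².
ΔT = Q / C = 2.46×10^9 / 1.91×10^8 = 12.9 K.

12.9 K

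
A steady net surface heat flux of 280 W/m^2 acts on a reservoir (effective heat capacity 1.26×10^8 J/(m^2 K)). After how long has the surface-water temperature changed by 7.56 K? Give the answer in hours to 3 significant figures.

Areal heat capacity C = 1.26×10^8 J/(m^2 K) (given).
Time required: Δt = C ΔT / F = 1.26×10^8 × 7.56 / 280 = 3.40×10^6 s.
In hours: 3.40×10^6 s / (3600 s/hour) = 945 hours.

945 hours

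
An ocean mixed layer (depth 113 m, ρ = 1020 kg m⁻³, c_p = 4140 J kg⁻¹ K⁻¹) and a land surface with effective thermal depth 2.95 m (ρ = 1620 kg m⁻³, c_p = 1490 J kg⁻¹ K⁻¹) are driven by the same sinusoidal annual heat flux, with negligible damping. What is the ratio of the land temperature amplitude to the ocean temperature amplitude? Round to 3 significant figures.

C_ocean = 1020 × 4140 × 113 = 4.77×10^8 J/(m²·K).
C_land = 1620 × 1490 × 2.95 = 7.12×10^6 J/(m²·K).
Undamped amplitude ∝ 1/C, so A_land/A_ocean = C_ocean/C_land = 67.0.

67.0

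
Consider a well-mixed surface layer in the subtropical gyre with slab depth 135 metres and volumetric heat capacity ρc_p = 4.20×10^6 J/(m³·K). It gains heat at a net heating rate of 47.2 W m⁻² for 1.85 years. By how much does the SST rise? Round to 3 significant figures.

Areal heat capacity C = ρc_p × D = 4.20×10^6 × 135 = 5.67×10^8 J m⁻² K⁻¹.
Net heat input Q = F Δt = 47.2 × (1.85 years × 3.156×10^7 s/year) = 2.76×10^9 J/m².
ΔT = Q / C = 2.76×10^9 / 5.67×10^8 = 4.86 K.

4.86 K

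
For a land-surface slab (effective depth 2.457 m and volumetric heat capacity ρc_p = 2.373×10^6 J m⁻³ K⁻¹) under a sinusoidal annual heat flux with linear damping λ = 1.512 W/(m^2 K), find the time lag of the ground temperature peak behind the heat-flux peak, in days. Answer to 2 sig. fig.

Areal heat capacity C = ρc_p × D = 2.373×10^6 × 2.457 = 5.83×10^6 J/(m^2 K).
ω = 2π / 3.15×10^7 s = 1.99×10^-7 s⁻¹.
Phase lag φ = arctan(Cω/λ) = arctan(1.16/1.512) = 0.655 rad.
Time lag = φ / ω = 0.655 / 1.99×10^-7 = 3.29×10^6 s = 38.1 days.

38 days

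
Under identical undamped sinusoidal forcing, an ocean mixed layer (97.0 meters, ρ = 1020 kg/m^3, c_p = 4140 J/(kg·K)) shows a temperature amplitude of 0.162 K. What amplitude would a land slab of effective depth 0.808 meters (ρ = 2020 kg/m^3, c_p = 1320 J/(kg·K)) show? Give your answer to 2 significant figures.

C_ocean = 4.10×10^8 J/(m²·K); C_land = 2.15×10^6 J/(m²·K).
A ∝ 1/C ⇒ A_land = A_ocean × C_ocean/C_land = 0.162 × 190 = 30.8 K.

31 K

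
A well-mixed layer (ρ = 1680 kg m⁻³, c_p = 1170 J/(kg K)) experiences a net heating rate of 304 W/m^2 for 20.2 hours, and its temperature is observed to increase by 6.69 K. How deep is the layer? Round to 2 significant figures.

1.7 m

Heat input Q = F Δt = 304 × 72700 s = 2.21×10^7 J/m².
Required areal heat capacity C = Q / ΔT = 3.30×10^6 J/(m²·K).
Depth D = C / (ρ c_p) = 3.30×10^6 / (1680 × 1170) = 1.68 m.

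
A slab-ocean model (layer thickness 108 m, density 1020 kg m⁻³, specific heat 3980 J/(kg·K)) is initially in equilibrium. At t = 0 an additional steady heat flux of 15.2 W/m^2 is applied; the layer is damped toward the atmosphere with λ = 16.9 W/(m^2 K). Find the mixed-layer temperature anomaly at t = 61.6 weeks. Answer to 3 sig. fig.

0.685 K

Areal heat capacity C = ρ c_p D = 1020 × 3980 × 108 = 4.38×10^8 J/(m²·K).
τ = C / λ = 4.38×10^8 / 16.9 = 2.59×10^7 s.
Equilibrium anomaly ΔT_eq = F / λ = 15.2 / 16.9 = 0.899 K.
t = 61.6 weeks = 3.73×10^7 s, so t/τ = 1.44.
ΔT(t) = ΔT_eq (1 − e^(−t/τ)) = 0.899 × (1 − e^−1.44) = 0.685 K.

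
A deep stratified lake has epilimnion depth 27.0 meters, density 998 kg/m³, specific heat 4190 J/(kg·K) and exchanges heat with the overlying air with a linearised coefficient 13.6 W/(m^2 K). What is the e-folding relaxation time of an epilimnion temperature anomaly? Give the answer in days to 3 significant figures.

Areal heat capacity C = ρ c_p D = 998 × 4190 × 27.0 = 1.13×10^8 J/(m^2 K).
Relaxation time τ = C / λ = 1.13×10^8 / 13.6 = 8.30×10^6 s.
In days: 8.30×10^6 s / (86400 s/day) = 96.1 days.

96.1 days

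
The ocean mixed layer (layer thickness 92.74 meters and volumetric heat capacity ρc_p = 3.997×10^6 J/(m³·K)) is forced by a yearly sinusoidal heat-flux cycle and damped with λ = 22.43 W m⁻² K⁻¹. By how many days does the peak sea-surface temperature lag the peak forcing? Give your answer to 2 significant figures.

Areal heat capacity C = ρc_p × D = 3.997×10^6 × 92.74 = 3.71×10^8 J/(m²·K).
ω = 2π / 3.15×10^7 s = 1.99×10^-7 s⁻¹.
Phase lag φ = arctan(Cω/λ) = arctan(73.9/22.43) = 1.28 rad.
Time lag = φ / ω = 1.28 / 1.99×10^-7 = 6.40×10^6 s = 74.1 days.

74 days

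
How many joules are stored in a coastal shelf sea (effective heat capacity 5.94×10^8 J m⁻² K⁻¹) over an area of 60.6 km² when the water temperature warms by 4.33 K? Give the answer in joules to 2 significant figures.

Areal heat capacity C = 5.94×10^8 J m⁻² K⁻¹ (given).
Heat per unit area: q = C ΔT = 5.94×10^8 × 4.33 = 2.57×10^9 J/m².
Total heat: Q = q × A = 2.57×10^9 × (60.6 × 10⁶ m²) = 1.56×10^17 J.

1.6×10^17 J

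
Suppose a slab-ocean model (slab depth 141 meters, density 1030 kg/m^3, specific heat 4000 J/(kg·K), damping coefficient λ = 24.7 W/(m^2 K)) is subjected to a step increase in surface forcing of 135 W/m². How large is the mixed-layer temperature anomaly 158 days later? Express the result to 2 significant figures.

2.4 K

Areal heat capacity C = ρ c_p D = 1030 × 4000 × 141 = 5.81×10^8 J m⁻² K⁻¹.
τ = C / λ = 5.81×10^8 / 24.7 = 2.35×10^7 s.
Equilibrium anomaly ΔT_eq = F / λ = 135 / 24.7 = 5.47 K.
t = 158 days = 1.37×10^7 s, so t/τ = 0.580.
ΔT(t) = ΔT_eq (1 − e^(−t/τ)) = 5.47 × (1 − e^−0.580) = 2.41 K.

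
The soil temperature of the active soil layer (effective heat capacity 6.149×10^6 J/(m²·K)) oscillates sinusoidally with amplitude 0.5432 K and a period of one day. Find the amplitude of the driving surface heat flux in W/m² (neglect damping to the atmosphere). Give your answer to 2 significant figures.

240

Areal heat capacity C = 6.149×10^6 J/(m²·K) (given).
ω = 2π / 86400 s = 7.27×10^-5 s⁻¹.
Cω = 6.15×10^6 × 7.27×10^-5 = 447 W/(m²·K).
F₀ = A × Cω = 0.5432 × 447 = 243 W/m².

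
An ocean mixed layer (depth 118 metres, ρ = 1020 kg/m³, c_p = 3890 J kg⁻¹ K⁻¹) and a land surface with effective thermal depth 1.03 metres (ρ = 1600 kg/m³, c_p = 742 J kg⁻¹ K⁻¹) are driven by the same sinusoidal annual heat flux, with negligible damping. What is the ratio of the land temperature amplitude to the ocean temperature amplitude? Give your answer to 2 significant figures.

380

C_ocean = 1020 × 3890 × 118 = 4.68×10^8 J/(m²·K).
C_land = 1600 × 742 × 1.03 = 1.22×10^6 J/(m²·K).
Undamped amplitude ∝ 1/C, so A_land/A_ocean = C_ocean/C_land = 383.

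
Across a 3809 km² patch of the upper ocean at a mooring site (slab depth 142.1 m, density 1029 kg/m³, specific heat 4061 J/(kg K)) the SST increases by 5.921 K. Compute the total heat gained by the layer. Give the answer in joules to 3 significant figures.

1.34×10^19 J

Areal heat capacity C = ρ c_p D = 1029 × 4061 × 142.1 = 5.94×10^8 J m⁻² K⁻¹.
Heat per unit area: q = C ΔT = 5.94×10^8 × 5.921 = 3.52×10^9 J/m².
Total heat: Q = q × A = 3.52×10^9 × (3809 × 10⁶ m²) = 1.34×10^19 J.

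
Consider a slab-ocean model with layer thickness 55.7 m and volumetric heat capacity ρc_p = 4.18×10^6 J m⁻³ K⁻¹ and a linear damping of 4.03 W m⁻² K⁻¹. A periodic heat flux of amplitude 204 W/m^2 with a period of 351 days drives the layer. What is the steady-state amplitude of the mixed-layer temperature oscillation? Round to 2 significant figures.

Areal heat capacity C = ρc_p × D = 4.18×10^6 × 55.7 = 2.33×10^8 J m⁻² K⁻¹.
Angular frequency ω = 2π / T = 2π / 3.03×10^7 s = 2.07×10^-7 s⁻¹.
√((Cω)² + λ²) = √((48.2)² + 4.03²) = 48.4 W/(m²·K).
Amplitude A = F₀ / √((Cω)²+λ²) = 204 / 48.4 = 4.21 K.

4.2 K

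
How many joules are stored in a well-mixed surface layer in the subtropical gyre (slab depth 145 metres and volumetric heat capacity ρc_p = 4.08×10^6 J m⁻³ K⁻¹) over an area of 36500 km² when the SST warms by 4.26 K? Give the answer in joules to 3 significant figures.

Areal heat capacity C = ρc_p × D = 4.08×10^6 × 145 = 5.92×10^8 J m⁻² K⁻¹.
Heat per unit area: q = C ΔT = 5.92×10^8 × 4.26 = 2.52×10^9 J/m².
Total heat: Q = q × A = 2.52×10^9 × (36500 × 10⁶ m²) = 9.20×10^19 J.

9.20×10^19 J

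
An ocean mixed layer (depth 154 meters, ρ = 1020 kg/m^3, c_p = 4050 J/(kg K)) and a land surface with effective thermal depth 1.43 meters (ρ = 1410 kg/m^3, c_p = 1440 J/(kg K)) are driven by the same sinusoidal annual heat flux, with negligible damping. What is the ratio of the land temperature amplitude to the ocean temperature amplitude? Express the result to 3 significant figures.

219

C_ocean = 1020 × 4050 × 154 = 6.36×10^8 J/(m²·K).
C_land = 1410 × 1440 × 1.43 = 2.90×10^6 J/(m²·K).
Undamped amplitude ∝ 1/C, so A_land/A_ocean = C_ocean/C_land = 219.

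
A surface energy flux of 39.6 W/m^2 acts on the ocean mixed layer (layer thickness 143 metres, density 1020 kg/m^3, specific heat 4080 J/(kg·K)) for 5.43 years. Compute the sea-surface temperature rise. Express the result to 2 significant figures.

11 K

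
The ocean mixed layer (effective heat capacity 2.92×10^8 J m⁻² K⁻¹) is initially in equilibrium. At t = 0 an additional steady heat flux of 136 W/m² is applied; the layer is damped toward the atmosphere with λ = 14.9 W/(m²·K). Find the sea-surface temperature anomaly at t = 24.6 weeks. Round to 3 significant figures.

Areal heat capacity C = 2.92×10^8 J m⁻² K⁻¹ (given).
τ = C / λ = 2.92×10^8 / 14.9 = 1.96×10^7 s.
Equilibrium anomaly ΔT_eq = F / λ = 136 / 14.9 = 9.13 K.
t = 24.6 weeks = 1.49×10^7 s, so t/τ = 0.759.
ΔT(t) = ΔT_eq (1 − e^(−t/τ)) = 9.13 × (1 − e^−0.759) = 4.86 K.

4.86 K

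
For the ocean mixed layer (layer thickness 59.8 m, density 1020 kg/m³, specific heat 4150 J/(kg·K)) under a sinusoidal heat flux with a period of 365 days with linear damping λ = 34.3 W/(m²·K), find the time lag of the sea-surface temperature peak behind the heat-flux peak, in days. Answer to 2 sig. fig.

57 days

Areal heat capacity C = ρ c_p D = 1020 × 4150 × 59.8 = 2.53×10^8 J/(m^2 K).
ω = 2π / 3.15×10^7 s = 1.99×10^-7 s⁻¹.
Phase lag φ = arctan(Cω/λ) = arctan(50.4/34.3) = 0.974 rad.
Time lag = φ / ω = 0.974 / 1.99×10^-7 = 4.89×10^6 s = 56.6 days.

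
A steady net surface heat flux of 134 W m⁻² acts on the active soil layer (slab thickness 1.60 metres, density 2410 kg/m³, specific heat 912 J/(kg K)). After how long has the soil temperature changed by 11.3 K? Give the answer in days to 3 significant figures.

3.43 days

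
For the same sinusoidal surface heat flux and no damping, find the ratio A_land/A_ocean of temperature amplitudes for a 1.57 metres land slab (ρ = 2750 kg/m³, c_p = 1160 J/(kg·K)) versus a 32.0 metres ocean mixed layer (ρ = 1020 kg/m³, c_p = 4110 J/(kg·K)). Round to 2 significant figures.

C_ocean = 1020 × 4110 × 32.0 = 1.34×10^8 J/(m²·K).
C_land = 2750 × 1160 × 1.57 = 5.01×10^6 J/(m²·K).
Undamped amplitude ∝ 1/C, so A_land/A_ocean = C_ocean/C_land = 26.8.

27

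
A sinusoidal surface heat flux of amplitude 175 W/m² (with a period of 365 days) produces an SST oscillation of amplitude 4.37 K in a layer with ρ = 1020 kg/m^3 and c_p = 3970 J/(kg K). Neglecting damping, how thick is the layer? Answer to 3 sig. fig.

ω = 2π / 3.15×10^7 s = 1.99×10^-7 s⁻¹.
Required C = F₀ / (A ω) = 175 / (4.37 × 1.99×10^-7) = 2.01×10^8 J/(m²·K).
D = C / (ρ c_p) = 2.01×10^8 / (1020 × 3970) = 49.6 m.

49.6 m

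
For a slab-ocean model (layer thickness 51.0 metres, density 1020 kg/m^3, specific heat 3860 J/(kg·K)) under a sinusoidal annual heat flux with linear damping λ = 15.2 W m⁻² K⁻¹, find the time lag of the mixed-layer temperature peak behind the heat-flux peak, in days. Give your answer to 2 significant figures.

Areal heat capacity C = ρ c_p D = 1020 × 3860 × 51.0 = 2.01×10^8 J/(m²·K).
ω = 2π / 3.15×10^7 s = 1.99×10^-7 s⁻¹.
Phase lag φ = arctan(Cω/λ) = arctan(40.0/15.2) = 1.21 rad.
Time lag = φ / ω = 1.21 / 1.99×10^-7 = 6.06×10^6 s = 70.2 days.

70 days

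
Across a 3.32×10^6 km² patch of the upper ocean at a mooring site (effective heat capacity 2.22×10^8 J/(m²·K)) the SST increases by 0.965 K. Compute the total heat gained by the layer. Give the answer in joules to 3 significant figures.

Areal heat capacity C = 2.22×10^8 J/(m²·K) (given).
Heat per unit area: q = C ΔT = 2.22×10^8 × 0.965 = 2.14×10^8 J/m².
Total heat: Q = q × A = 2.14×10^8 × (3.32×10^6 × 10⁶ m²) = 7.11×10^20 J.

7.11×10^20 J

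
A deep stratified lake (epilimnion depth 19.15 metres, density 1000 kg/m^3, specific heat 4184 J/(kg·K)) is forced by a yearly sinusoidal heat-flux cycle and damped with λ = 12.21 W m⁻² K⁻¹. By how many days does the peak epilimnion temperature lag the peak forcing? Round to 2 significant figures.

Areal heat capacity C = ρ c_p D = 1000 × 4184 × 19.15 = 8.01×10^7 J/(m²·K).
ω = 2π / 3.15×10^7 s = 1.99×10^-7 s⁻¹.
Phase lag φ = arctan(Cω/λ) = arctan(16.0/12.21) = 0.918 rad.
Time lag = φ / ω = 0.918 / 1.99×10^-7 = 4.61×10^6 s = 53.3 days.

53 days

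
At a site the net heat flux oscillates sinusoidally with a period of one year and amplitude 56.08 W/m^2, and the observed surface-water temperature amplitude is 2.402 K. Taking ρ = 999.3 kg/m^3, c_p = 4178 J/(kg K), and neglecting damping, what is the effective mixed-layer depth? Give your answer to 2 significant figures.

ω = 2π / 3.15×10^7 s = 1.99×10^-7 s⁻¹.
Required C = F₀ / (A ω) = 56.08 / (2.402 × 1.99×10^-7) = 1.17×10^8 J/(m²·K).
D = C / (ρ c_p) = 1.17×10^8 / (999.3 × 4178) = 28.1 m.

28 m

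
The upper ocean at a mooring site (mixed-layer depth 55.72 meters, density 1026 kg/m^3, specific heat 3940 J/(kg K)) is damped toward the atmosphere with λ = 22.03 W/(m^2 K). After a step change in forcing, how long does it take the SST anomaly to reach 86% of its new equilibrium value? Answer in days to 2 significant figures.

230 days

Areal heat capacity C = ρ c_p D = 1026 × 3940 × 55.72 = 2.25×10^8 J/(m²·K).
τ = C / λ = 2.25×10^8 / 22.03 = 1.02×10^7 s.
Fraction reached: 1 − e^(−t/τ) = 0.86 ⇒ t = −τ ln(1 − 0.86) = τ × 1.97.
t = 2.01×10^7 s = 233 days.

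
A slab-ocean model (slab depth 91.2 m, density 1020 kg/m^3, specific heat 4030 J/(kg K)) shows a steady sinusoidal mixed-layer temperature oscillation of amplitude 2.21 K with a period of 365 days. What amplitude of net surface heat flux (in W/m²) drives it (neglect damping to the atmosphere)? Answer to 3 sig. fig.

165

Areal heat capacity C = ρ c_p D = 1020 × 4030 × 91.2 = 3.75×10^8 J/(m^2 K).
ω = 2π / 3.15×10^7 s = 1.99×10^-7 s⁻¹.
Cω = 3.75×10^8 × 1.99×10^-7 = 74.7 W/(m²·K).
F₀ = A × Cω = 2.21 × 74.7 = 165 W/m².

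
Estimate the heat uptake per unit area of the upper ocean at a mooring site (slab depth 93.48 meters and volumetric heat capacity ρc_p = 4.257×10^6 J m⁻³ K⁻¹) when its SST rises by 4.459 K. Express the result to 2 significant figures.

1.8×10^9

Areal heat capacity C = ρc_p × D = 4.257×10^6 × 93.48 = 3.98×10^8 J m⁻² K⁻¹.
ΔQ = C ΔT = 3.98×10^8 × 4.459 = 1.77×10^9 J/m².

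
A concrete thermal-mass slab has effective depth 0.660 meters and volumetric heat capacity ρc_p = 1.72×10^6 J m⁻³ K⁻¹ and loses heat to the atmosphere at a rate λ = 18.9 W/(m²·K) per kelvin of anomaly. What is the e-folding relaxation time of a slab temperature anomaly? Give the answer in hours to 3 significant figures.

Areal heat capacity C = ρc_p × D = 1.72×10^6 × 0.660 = 1.14×10^6 J/(m²·K).
Relaxation time τ = C / λ = 1.14×10^6 / 18.9 = 60100 s.
In hours: 60100 s / (3600 s/hour) = 16.7 hours.

16.7 hours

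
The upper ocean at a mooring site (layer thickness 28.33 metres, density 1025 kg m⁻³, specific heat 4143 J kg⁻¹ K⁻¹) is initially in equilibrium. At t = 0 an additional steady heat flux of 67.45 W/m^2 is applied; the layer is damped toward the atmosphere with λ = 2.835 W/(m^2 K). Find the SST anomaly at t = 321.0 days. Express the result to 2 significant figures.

11 K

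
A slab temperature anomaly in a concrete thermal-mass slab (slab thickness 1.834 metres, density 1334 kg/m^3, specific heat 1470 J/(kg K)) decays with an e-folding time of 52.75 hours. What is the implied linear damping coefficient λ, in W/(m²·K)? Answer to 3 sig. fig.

18.9

Areal heat capacity C = ρ c_p D = 1334 × 1470 × 1.834 = 3.60×10^6 J/(m^2 K).
τ = 52.75 hours = 1.90×10^5 s.
λ = C / τ = 3.60×10^6 / 1.90×10^5 = 18.9 W/(m²·K).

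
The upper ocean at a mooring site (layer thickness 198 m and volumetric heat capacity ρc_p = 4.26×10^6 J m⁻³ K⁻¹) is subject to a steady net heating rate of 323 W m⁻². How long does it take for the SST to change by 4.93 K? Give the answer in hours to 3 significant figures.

Areal heat capacity C = ρc_p × D = 4.26×10^6 × 198 = 8.43×10^8 J/(m²·K).
Time required: Δt = C ΔT / F = 8.43×10^8 × 4.93 / 323 = 1.29×10^7 s.
In hours: 1.29×10^7 s / (3600 s/hour) = 3580 hours.

3580 hours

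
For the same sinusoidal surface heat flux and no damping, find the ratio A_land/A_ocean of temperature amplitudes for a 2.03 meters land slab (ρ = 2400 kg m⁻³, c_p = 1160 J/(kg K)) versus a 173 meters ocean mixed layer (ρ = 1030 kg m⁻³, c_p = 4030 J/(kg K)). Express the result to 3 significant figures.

127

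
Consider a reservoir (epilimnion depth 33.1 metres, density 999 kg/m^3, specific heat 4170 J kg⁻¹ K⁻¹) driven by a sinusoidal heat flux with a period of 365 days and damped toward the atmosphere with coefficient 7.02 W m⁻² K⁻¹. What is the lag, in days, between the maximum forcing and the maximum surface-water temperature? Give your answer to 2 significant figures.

Areal heat capacity C = ρ c_p D = 999 × 4170 × 33.1 = 1.38×10^8 J/(m^2 K).
ω = 2π / 3.15×10^7 s = 1.99×10^-7 s⁻¹.
Phase lag φ = arctan(Cω/λ) = arctan(27.5/7.02) = 1.32 rad.
Time lag = φ / ω = 1.32 / 1.99×10^-7 = 6.63×10^6 s = 76.7 days.

77 days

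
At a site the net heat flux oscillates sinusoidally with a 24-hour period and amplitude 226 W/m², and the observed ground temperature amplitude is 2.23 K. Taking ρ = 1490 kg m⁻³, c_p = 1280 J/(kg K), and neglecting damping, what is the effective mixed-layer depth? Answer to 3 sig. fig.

0.731 m

ω = 2π / 86400 s = 7.27×10^-5 s⁻¹.
Required C = F₀ / (A ω) = 226 / (2.23 × 7.27×10^-5) = 1.39×10^6 J/(m²·K).
D = C / (ρ c_p) = 1.39×10^6 / (1490 × 1280) = 0.731 m.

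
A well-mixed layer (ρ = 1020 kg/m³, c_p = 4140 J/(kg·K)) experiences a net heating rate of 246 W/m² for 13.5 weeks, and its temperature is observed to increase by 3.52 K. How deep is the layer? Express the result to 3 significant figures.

135 m

Heat input Q = F Δt = 246 × 8.16×10^6 s = 2.01×10^9 J/m².
Required areal heat capacity C = Q / ΔT = 5.71×10^8 J/(m²·K).
Depth D = C / (ρ c_p) = 5.71×10^8 / (1020 × 4140) = 135 m.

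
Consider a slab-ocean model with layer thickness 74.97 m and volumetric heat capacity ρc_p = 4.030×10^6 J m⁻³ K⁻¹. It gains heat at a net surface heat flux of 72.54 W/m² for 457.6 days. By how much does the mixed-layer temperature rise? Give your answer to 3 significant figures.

9.49 K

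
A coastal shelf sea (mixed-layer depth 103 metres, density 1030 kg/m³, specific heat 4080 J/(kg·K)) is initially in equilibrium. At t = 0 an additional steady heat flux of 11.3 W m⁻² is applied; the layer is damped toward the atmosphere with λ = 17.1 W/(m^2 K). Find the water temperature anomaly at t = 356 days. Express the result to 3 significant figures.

0.465 K

Areal heat capacity C = ρ c_p D = 1030 × 4080 × 103 = 4.33×10^8 J m⁻² K⁻¹.
τ = C / λ = 4.33×10^8 / 17.1 = 2.53×10^7 s.
Equilibrium anomaly ΔT_eq = F / λ = 11.3 / 17.1 = 0.661 K.
t = 356 days = 3.08×10^7 s, so t/τ = 1.22.
ΔT(t) = ΔT_eq (1 − e^(−t/τ)) = 0.661 × (1 − e^−1.22) = 0.465 K.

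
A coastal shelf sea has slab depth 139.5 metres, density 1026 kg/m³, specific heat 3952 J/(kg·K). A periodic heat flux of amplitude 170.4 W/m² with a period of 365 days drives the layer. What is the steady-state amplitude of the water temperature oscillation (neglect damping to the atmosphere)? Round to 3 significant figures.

Areal heat capacity C = ρ c_p D = 1026 × 3952 × 139.5 = 5.66×10^8 J/(m²·K).
Angular frequency ω = 2π / T = 2π / 3.15×10^7 s = 1.99×10^-7 s⁻¹.
Cω = 5.66×10^8 × 1.99×10^-7 = 113 W/(m²·K).
Amplitude A = F₀ / (Cω) = 170.4 / 113 = 1.51 K.

1.51 K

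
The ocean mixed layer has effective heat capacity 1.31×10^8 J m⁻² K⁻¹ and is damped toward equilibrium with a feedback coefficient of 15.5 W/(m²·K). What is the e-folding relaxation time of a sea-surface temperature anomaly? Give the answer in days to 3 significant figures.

97.8 days

Areal heat capacity C = 1.31×10^8 J m⁻² K⁻¹ (given).
Relaxation time τ = C / λ = 1.31×10^8 / 15.5 = 8.45×10^6 s.
In days: 8.45×10^6 s / (86400 s/day) = 97.8 days.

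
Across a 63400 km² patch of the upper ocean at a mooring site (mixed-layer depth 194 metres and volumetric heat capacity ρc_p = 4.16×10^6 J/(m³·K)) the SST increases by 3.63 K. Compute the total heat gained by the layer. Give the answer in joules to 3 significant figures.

Areal heat capacity C = ρc_p × D = 4.16×10^6 × 194 = 8.07×10^8 J/(m²·K).
Heat per unit area: q = C ΔT = 8.07×10^8 × 3.63 = 2.93×10^9 J/m².
Total heat: Q = q × A = 2.93×10^9 × (63400 × 10⁶ m²) = 1.86×10^20 J.

1.86×10^20 J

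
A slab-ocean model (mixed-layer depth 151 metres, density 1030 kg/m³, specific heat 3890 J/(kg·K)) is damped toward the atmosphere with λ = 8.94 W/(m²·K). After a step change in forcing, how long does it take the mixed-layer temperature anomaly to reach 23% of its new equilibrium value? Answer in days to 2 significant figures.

Areal heat capacity C = ρ c_p D = 1030 × 3890 × 151 = 6.05×10^8 J/(m^2 K).
τ = C / λ = 6.05×10^8 / 8.94 = 6.77×10^7 s.
Fraction reached: 1 − e^(−t/τ) = 0.23 ⇒ t = −τ ln(1 − 0.23) = τ × 0.261.
t = 1.77×10^7 s = 205 days.

200 days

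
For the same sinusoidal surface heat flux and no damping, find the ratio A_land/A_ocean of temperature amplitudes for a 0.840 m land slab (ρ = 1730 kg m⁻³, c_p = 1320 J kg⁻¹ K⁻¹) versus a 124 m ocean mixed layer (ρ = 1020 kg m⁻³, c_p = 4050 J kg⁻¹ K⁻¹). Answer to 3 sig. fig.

267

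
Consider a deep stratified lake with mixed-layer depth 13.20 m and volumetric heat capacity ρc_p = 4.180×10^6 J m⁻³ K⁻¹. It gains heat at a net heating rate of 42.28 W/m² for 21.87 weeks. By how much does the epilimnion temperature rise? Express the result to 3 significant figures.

10.1 K

Areal heat capacity C = ρc_p × D = 4.180×10^6 × 13.20 = 5.52×10^7 J/(m²·K).
Net heat input Q = F Δt = 42.28 × (21.87 weeks × 6.048×10^5 s/week) = 5.59×10^8 J/m².
ΔT = Q / C = 5.59×10^8 / 5.52×10^7 = 10.1 K.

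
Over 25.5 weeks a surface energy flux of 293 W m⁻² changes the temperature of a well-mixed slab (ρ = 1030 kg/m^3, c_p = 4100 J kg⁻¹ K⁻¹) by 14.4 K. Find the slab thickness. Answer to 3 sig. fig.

Heat input Q = F Δt = 293 × 1.54×10^7 s = 4.52×10^9 J/m².
Required areal heat capacity C = Q / ΔT = 3.14×10^8 J/(m²·K).
Depth D = C / (ρ c_p) = 3.14×10^8 / (1030 × 4100) = 74.3 m.

74.3 m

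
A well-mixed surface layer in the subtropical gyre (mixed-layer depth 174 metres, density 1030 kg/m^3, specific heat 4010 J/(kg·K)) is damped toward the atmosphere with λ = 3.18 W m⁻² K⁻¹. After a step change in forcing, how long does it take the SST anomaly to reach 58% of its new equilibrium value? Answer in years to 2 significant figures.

Areal heat capacity C = ρ c_p D = 1030 × 4010 × 174 = 7.19×10^8 J/(m^2 K).
τ = C / λ = 7.19×10^8 / 3.18 = 2.26×10^8 s.
Fraction reached: 1 − e^(−t/τ) = 0.58 ⇒ t = −τ ln(1 − 0.58) = τ × 0.868.
t = 1.96×10^8 s = 6.21 years.

6.2 years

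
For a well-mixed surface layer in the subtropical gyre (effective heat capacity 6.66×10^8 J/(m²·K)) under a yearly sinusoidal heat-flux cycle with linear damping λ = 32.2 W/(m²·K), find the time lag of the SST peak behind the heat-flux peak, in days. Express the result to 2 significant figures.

Areal heat capacity C = 6.66×10^8 J/(m²·K) (given).
ω = 2π / 3.15×10^7 s = 1.99×10^-7 s⁻¹.
Phase lag φ = arctan(Cω/λ) = arctan(133/32.2) = 1.33 rad.
Time lag = φ / ω = 1.33 / 1.99×10^-7 = 6.69×10^6 s = 77.4 days.

77 days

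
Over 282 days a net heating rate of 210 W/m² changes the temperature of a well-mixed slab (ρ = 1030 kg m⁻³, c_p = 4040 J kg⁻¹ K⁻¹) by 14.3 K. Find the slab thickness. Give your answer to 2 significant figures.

86 m

Heat input Q = F Δt = 210 × 2.44×10^7 s = 5.12×10^9 J/m².
Required areal heat capacity C = Q / ΔT = 3.58×10^8 J/(m²·K).
Depth D = C / (ρ c_p) = 3.58×10^8 / (1030 × 4040) = 86.0 m.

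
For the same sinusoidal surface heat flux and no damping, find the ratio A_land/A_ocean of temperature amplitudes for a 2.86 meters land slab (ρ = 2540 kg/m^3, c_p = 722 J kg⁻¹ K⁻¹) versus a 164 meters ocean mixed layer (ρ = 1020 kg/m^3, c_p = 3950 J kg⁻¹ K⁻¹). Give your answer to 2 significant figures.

130

C_ocean = 1020 × 3950 × 164 = 6.61×10^8 J/(m²·K).
C_land = 2540 × 722 × 2.86 = 5.24×10^6 J/(m²·K).
Undamped amplitude ∝ 1/C, so A_land/A_ocean = C_ocean/C_land = 126.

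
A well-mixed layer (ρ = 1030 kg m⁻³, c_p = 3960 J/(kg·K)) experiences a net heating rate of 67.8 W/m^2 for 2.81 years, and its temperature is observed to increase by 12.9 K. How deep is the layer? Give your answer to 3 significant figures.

Heat input Q = F Δt = 67.8 × 8.87×10^7 s = 6.01×10^9 J/m².
Required areal heat capacity C = Q / ΔT = 4.66×10^8 J/(m²·K).
Depth D = C / (ρ c_p) = 4.66×10^8 / (1030 × 3960) = 114 m.

114 m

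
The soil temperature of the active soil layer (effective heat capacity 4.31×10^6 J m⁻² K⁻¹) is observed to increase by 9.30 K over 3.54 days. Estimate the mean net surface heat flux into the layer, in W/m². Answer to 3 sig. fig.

Areal heat capacity C = 4.31×10^6 J m⁻² K⁻¹ (given).
Required heat per unit area: Q = C ΔT = 4.31×10^6 × 9.30 = 4.01×10^7 J/m².
Flux F = Q / Δt = 4.01×10^7 / 3.06×10^5 s = 131 W/m².

131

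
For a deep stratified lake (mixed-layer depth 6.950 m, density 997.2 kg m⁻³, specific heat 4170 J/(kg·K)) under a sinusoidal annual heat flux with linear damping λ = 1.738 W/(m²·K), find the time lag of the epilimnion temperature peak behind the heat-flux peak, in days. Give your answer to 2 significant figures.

Areal heat capacity C = ρ c_p D = 997.2 × 4170 × 6.950 = 2.89×10^7 J/(m²·K).
ω = 2π / 3.15×10^7 s = 1.99×10^-7 s⁻¹.
Phase lag φ = arctan(Cω/λ) = arctan(5.76/1.738) = 1.28 rad.
Time lag = φ / ω = 1.28 / 1.99×10^-7 = 6.41×10^6 s = 74.2 days.

74 days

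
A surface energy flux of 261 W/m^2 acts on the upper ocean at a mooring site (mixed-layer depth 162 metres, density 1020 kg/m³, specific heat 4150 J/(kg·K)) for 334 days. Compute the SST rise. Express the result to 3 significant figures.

Areal heat capacity C = ρ c_p D = 1020 × 4150 × 162 = 6.86×10^8 J/(m²·K).
Net heat input Q = F Δt = 261 × (334 days × 86400 s/day) = 7.53×10^9 J/m².
ΔT = Q / C = 7.53×10^9 / 6.86×10^8 = 11.0 K.

11.0 K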